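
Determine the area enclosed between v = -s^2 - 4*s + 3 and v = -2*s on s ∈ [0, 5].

55

The difference (-s^2 - 4*s + 3) - (-2*s) = -s^2 - 2*s + 3 changes sign at s = 1 inside [0, 5], so split the integral there.
∫[0,1] (-s^2 - 2*s + 3) ds = 5/3.
∫[1,5] (-s^2 - 2*s + 3) ds = -160/3; the area of that piece is 160/3.
Total area = 5/3 + 160/3 = 55.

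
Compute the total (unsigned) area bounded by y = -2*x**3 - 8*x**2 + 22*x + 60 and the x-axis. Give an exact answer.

863/3

The curve meets the x-axis where -2*x**3 - 8*x**2 + 22*x + 60 = 0, i.e. -2*(x - 3)*(x + 2)*(x + 5) = 0, at x = -5, -2, 3.
On [-5, -2] the curve lies below the axis; ∫[-5,-2] (-2*x**3 - 8*x**2 + 22*x + 60) dx = -117/2, giving area 117/2.
On [-2, 3] the curve lies above the axis; ∫[-2,3] (-2*x**3 - 8*x**2 + 22*x + 60) dx = 1375/6, giving area 1375/6.
Total area = 117/2 + 1375/6 = 863/3.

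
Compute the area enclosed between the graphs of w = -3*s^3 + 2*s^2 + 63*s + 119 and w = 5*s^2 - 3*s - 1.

Set the curves equal: -3*s^3 + 2*s^2 + 63*s + 119 = 5*s^2 - 3*s - 1, so -3*s^3 - 3*s^2 + 66*s + 120 = 0, which factors as -3*(s - 5)*(s + 2)*(s + 4) = 0. The curves meet at s = -4, -2, 5.
On [-4, -2], w = 5*s^2 - 3*s - 1 is on top; that piece has area ∫[-4,-2] (-(-3*s^3 - 3*s^2 + 66*s + 120)) ds = 32.
On [-2, 5], w = -3*s^3 + 2*s^2 + 63*s + 119 is on top; that piece has area ∫[-2,5] (-3*s^3 - 3*s^2 + 66*s + 120) ds = 3773/4.
Total enclosed area = 32 + 3773/4 = 3901/4.

3901/4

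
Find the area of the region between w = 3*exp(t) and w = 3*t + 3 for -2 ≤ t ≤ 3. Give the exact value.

-45/2 - 3*exp(-2) + 3*exp(3)

On [-2, 3], (3*exp(t)) - (3*t + 3) = -3*t + 3*exp(t) - 3 is ≥ 0 throughout, so the area is a single integral of |-3*t + 3*exp(t) - 3|.
∫[-2,3] (-3*t + 3*exp(t) - 3) dt = -45/2 - 3*exp(-2) + 3*exp(3).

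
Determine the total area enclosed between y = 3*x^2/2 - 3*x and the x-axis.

2

The curve meets the x-axis where 3*x^2/2 - 3*x = 0, i.e. 3*x*(x - 2)/2 = 0, at x = 0, 2.
On [0, 2] the curve lies below the axis; ∫[0,2] (3*x^2/2 - 3*x) dx = -2, giving area 2.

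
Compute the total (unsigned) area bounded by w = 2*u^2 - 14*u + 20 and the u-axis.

9

The curve meets the u-axis where 2*u^2 - 14*u + 20 = 0, i.e. 2*(u - 5)*(u - 2) = 0, at u = 2, 5.
On [2, 5] the curve lies below the axis; ∫[2,5] (2*u^2 - 14*u + 20) du = -9, giving area 9.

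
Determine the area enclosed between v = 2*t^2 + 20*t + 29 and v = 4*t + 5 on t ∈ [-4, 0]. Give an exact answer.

The difference (2*t^2 + 20*t + 29) - (4*t + 5) = 2*t^2 + 16*t + 24 changes sign at t = -2 inside [-4, 0], so split the integral there.
∫[-4,-2] (2*t^2 + 16*t + 24) dt = -32/3; the area of that piece is 32/3.
∫[-2,0] (2*t^2 + 16*t + 24) dt = 64/3.
Total area = 32/3 + 64/3 = 32.

32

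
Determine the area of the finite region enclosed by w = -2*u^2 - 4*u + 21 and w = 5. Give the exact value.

72

Set the curves equal: -2*u^2 - 4*u + 21 = 5, so -2*u^2 - 4*u + 16 = 0, which factors as -2*(u - 2)*(u + 4) = 0. The curves meet at u = -4, 2.
On [-4, 2], w = -2*u^2 - 4*u + 21 is on top; that piece has area ∫[-4,2] (-2*u^2 - 4*u + 16) du = 72.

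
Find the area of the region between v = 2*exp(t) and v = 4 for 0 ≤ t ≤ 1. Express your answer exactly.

-10 + 2*exp(1) + 8*log(2)

The difference (2*exp(t)) - (4) = 2*exp(t) - 4 changes sign at t = log(2) inside [0, 1], so split the integral there.
∫[0,log(2)] (2*exp(t) - 4) dt = 2 - log(16); the area of that piece is -2 + log(16).
∫[log(2),1] (2*exp(t) - 4) dt = -8 + 4*log(2) + 2*exp(1).
Total area = (-2 + log(16)) + (-8 + 4*log(2) + 2*exp(1)) = -10 + 2*exp(1) + 8*log(2).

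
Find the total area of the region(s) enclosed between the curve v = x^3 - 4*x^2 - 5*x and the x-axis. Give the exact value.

443/6

The curve meets the x-axis where x^3 - 4*x^2 - 5*x = 0, i.e. x*(x - 5)*(x + 1) = 0, at x = -1, 0, 5.
On [-1, 0] the curve lies above the axis; ∫[-1,0] (x^3 - 4*x^2 - 5*x) dx = 11/12, giving area 11/12.
On [0, 5] the curve lies below the axis; ∫[0,5] (x^3 - 4*x^2 - 5*x) dx = -875/12, giving area 875/12.
Total area = 11/12 + 875/12 = 443/6.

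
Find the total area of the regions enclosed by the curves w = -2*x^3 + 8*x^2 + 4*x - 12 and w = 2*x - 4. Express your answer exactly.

Set the curves equal: -2*x^3 + 8*x^2 + 4*x - 12 = 2*x - 4, so -2*x^3 + 8*x^2 + 2*x - 8 = 0, which factors as -2*(x - 4)*(x - 1)*(x + 1) = 0. The curves meet at x = -1, 1, 4.
On [-1, 1], w = 2*x - 4 is on top; that piece has area ∫[-1,1] (-(-2*x^3 + 8*x^2 + 2*x - 8)) dx = 32/3.
On [1, 4], w = -2*x^3 + 8*x^2 + 4*x - 12 is on top; that piece has area ∫[1,4] (-2*x^3 + 8*x^2 + 2*x - 8) dx = 63/2.
Total enclosed area = 32/3 + 63/2 = 253/6.

253/6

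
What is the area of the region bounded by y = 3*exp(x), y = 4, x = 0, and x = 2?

-13 - 8*log(3) + 16*log(2) + 3*exp(2)

The difference (3*exp(x)) - (4) = 3*exp(x) - 4 changes sign at x = log(4/3) inside [0, 2], so split the integral there.
∫[0,log(4/3)] (3*exp(x) - 4) dx = log(81/256) + 1; the area of that piece is -1 + log(256/81).
∫[log(4/3),2] (3*exp(x) - 4) dx = -12 - 4*log(3) + 8*log(2) + 3*exp(2).
Total area = (-1 + log(256/81)) + (-12 - 4*log(3) + 8*log(2) + 3*exp(2)) = -13 - 8*log(3) + 16*log(2) + 3*exp(2).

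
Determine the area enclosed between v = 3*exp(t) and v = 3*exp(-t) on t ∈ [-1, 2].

-12 + 3*exp(-2) + 3*exp(-1) + 3*exp(1) + 3*exp(2)

The difference (3*exp(t)) - (3*exp(-t)) = 3*exp(t) - 3*exp(-t) changes sign at t = 0 inside [-1, 2], so split the integral there.
∫[-1,0] (3*exp(t) - 3*exp(-t)) dt = -3*exp(1) - 3*exp(-1) + 6; the area of that piece is -6 + 3*exp(-1) + 3*exp(1).
∫[0,2] (3*exp(t) - 3*exp(-t)) dt = -6 + 3*exp(-2) + 3*exp(2).
Total area = (-6 + 3*exp(-1) + 3*exp(1)) + (-6 + 3*exp(-2) + 3*exp(2)) = -12 + 3*exp(-2) + 3*exp(-1) + 3*exp(1) + 3*exp(2).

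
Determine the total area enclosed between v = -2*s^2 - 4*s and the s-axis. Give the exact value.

8/3

The curve meets the s-axis where -2*s^2 - 4*s = 0, i.e. -2*s*(s + 2) = 0, at s = -2, 0.
On [-2, 0] the curve lies above the axis; ∫[-2,0] (-2*s^2 - 4*s) ds = 8/3, giving area 8/3.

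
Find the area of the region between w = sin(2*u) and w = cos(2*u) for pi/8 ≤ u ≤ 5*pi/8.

On [pi/8, 5*pi/8], (sin(2*u)) - (cos(2*u)) = sin(2*u) - cos(2*u) is ≥ 0 throughout, so the area is a single integral of |sin(2*u) - cos(2*u)|.
∫[pi/8,5*pi/8] (sin(2*u) - cos(2*u)) du = sqrt(2).

sqrt(2)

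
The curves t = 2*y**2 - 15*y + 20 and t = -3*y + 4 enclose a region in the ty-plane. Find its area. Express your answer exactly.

8/3

Both boundary curves give t as a function of y, so integrate with respect to y. Setting them equal: 2*y**2 - 12*y + 16 = 0, i.e. 2*(y - 4)*(y - 2) = 0, so they meet at y = 2, 4.
For y in [2, 4], t = 2*y**2 - 15*y + 20 is on the left; area = ∫[2,4] (-(2*y**2 - 12*y + 16)) dy = 8/3.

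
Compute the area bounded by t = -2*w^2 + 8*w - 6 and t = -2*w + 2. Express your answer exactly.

9

Both boundary curves give t as a function of w, so integrate with respect to w. Setting them equal: -2*w^2 + 10*w - 8 = 0, i.e. -2*(w - 4)*(w - 1) = 0, so they meet at w = 1, 4.
For w in [1, 4], t = -2*w^2 + 8*w - 6 is on the right; area = ∫[1,4] (-2*w^2 + 10*w - 8) dw = 9.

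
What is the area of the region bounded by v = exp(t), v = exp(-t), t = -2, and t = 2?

The difference (exp(t)) - (exp(-t)) = exp(t) - exp(-t) changes sign at t = 0 inside [-2, 2], so split the integral there.
∫[-2,0] (exp(t) - exp(-t)) dt = -exp(2) - exp(-2) + 2; the area of that piece is -2 + exp(-2) + exp(2).
∫[0,2] (exp(t) - exp(-t)) dt = -2 + exp(-2) + exp(2).
Total area = (-2 + exp(-2) + exp(2)) + (-2 + exp(-2) + exp(2)) = -4 + 2*exp(-2) + 2*exp(2).

-4 + 2*exp(-2) + 2*exp(2)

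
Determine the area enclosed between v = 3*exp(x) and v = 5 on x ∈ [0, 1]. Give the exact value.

-12 - 10*log(3) + 3*exp(1) + 10*log(5)

The difference (3*exp(x)) - (5) = 3*exp(x) - 5 changes sign at x = log(5/3) inside [0, 1], so split the integral there.
∫[0,log(5/3)] (3*exp(x) - 5) dx = log(243/3125) + 2; the area of that piece is -2 + log(3125/243).
∫[log(5/3),1] (3*exp(x) - 5) dx = -10 - 5*log(3) + 5*log(5) + 3*exp(1).
Total area = (-2 + log(3125/243)) + (-10 - 5*log(3) + 5*log(5) + 3*exp(1)) = -12 - 10*log(3) + 3*exp(1) + 10*log(5).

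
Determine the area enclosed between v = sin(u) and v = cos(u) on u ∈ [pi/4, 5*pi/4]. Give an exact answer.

2*sqrt(2)

On [pi/4, 5*pi/4], (sin(u)) - (cos(u)) = sin(u) - cos(u) is ≥ 0 throughout, so the area is a single integral of |sin(u) - cos(u)|.
∫[pi/4,5*pi/4] (sin(u) - cos(u)) du = 2*sqrt(2).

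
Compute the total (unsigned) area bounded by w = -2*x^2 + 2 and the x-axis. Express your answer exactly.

8/3

The curve meets the x-axis where -2*x^2 + 2 = 0, i.e. -2*(x - 1)*(x + 1) = 0, at x = -1, 1.
On [-1, 1] the curve lies above the axis; ∫[-1,1] (-2*x^2 + 2) dx = 8/3, giving area 8/3.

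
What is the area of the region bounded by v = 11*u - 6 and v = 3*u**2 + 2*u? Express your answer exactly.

Set the curves equal: 11*u - 6 = 3*u**2 + 2*u, so -3*u**2 + 9*u - 6 = 0, which factors as -3*(u - 2)*(u - 1) = 0. The curves meet at u = 1, 2.
On [1, 2], v = 11*u - 6 is on top; that piece has area ∫[1,2] (-3*u**2 + 9*u - 6) du = 1/2.

1/2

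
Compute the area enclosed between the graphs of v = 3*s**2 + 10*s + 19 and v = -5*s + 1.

Set the curves equal: 3*s**2 + 10*s + 19 = -5*s + 1, so 3*s**2 + 15*s + 18 = 0, which factors as 3*(s + 2)*(s + 3) = 0. The curves meet at s = -3, -2.
On [-3, -2], v = -5*s + 1 is on top; that piece has area ∫[-3,-2] (-(3*s**2 + 15*s + 18)) ds = 1/2.

1/2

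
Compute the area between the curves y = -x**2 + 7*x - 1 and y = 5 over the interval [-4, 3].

The difference (-x**2 + 7*x - 1) - (5) = -x**2 + 7*x - 6 changes sign at x = 1 inside [-4, 3], so split the integral there.
∫[-4,1] (-x**2 + 7*x - 6) dx = -625/6; the area of that piece is 625/6.
∫[1,3] (-x**2 + 7*x - 6) dx = 22/3.
Total area = 625/6 + 22/3 = 223/2.

223/2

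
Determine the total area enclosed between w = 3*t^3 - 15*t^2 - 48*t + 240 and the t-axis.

The curve meets the t-axis where 3*t^3 - 15*t^2 - 48*t + 240 = 0, i.e. 3*(t - 5)*(t - 4)*(t + 4) = 0, at t = -4, 4, 5.
On [-4, 4] the curve lies above the axis; ∫[-4,4] (3*t^3 - 15*t^2 - 48*t + 240) dt = 1280, giving area 1280.
On [4, 5] the curve lies below the axis; ∫[4,5] (3*t^3 - 15*t^2 - 48*t + 240) dt = -17/4, giving area 17/4.
Total area = 1280 + 17/4 = 5137/4.

5137/4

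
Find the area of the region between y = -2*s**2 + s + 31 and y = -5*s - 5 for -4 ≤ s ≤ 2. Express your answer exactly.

The difference (-2*s**2 + s + 31) - (-5*s - 5) = -2*s**2 + 6*s + 36 changes sign at s = -3 inside [-4, 2], so split the integral there.
∫[-4,-3] (-2*s**2 + 6*s + 36) ds = -29/3; the area of that piece is 29/3.
∫[-3,2] (-2*s**2 + 6*s + 36) ds = 425/3.
Total area = 29/3 + 425/3 = 454/3.

454/3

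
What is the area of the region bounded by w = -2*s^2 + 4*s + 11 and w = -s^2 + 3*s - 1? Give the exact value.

Set the curves equal: -2*s^2 + 4*s + 11 = -s^2 + 3*s - 1, so -s^2 + s + 12 = 0, which factors as -(s - 4)*(s + 3) = 0. The curves meet at s = -3, 4.
On [-3, 4], w = -2*s^2 + 4*s + 11 is on top; that piece has area ∫[-3,4] (-s^2 + s + 12) ds = 343/6.

343/6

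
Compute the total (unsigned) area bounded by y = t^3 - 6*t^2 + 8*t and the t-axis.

The curve meets the t-axis where t^3 - 6*t^2 + 8*t = 0, i.e. t*(t - 4)*(t - 2) = 0, at t = 0, 2, 4.
On [0, 2] the curve lies above the axis; ∫[0,2] (t^3 - 6*t^2 + 8*t) dt = 4, giving area 4.
On [2, 4] the curve lies below the axis; ∫[2,4] (t^3 - 6*t^2 + 8*t) dt = -4, giving area 4.
Total area = 4 + 4 = 8.

8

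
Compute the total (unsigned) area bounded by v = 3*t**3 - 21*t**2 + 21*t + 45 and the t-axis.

The curve meets the t-axis where 3*t**3 - 21*t**2 + 21*t + 45 = 0, i.e. 3*(t - 5)*(t - 3)*(t + 1) = 0, at t = -1, 3, 5.
On [-1, 3] the curve lies above the axis; ∫[-1,3] (3*t**3 - 21*t**2 + 21*t + 45) dt = 128, giving area 128.
On [3, 5] the curve lies below the axis; ∫[3,5] (3*t**3 - 21*t**2 + 21*t + 45) dt = -20, giving area 20.
Total area = 128 + 20 = 148.

148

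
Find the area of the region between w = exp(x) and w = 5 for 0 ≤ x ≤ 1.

6 - exp(1)

On [0, 1], (exp(x)) - (5) = exp(x) - 5 is ≤ 0 throughout, so the area is a single integral of |exp(x) - 5|.
∫[0,1] (exp(x) - 5) dx = -6 + exp(1); the area of that piece is 6 - exp(1).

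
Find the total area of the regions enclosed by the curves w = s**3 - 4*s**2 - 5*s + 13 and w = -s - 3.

148/3

Set the curves equal: s**3 - 4*s**2 - 5*s + 13 = -s - 3, so s**3 - 4*s**2 - 4*s + 16 = 0, which factors as (s - 4)*(s - 2)*(s + 2) = 0. The curves meet at s = -2, 2, 4.
On [-2, 2], w = s**3 - 4*s**2 - 5*s + 13 is on top; that piece has area ∫[-2,2] (s**3 - 4*s**2 - 4*s + 16) ds = 128/3.
On [2, 4], w = -s - 3 is on top; that piece has area ∫[2,4] (-(s**3 - 4*s**2 - 4*s + 16)) ds = 20/3.
Total enclosed area = 128/3 + 20/3 = 148/3.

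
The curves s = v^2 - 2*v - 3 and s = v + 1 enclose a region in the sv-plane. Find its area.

125/6

Both boundary curves give s as a function of v, so integrate with respect to v. Setting them equal: v^2 - 3*v - 4 = 0, i.e. (v - 4)*(v + 1) = 0, so they meet at v = -1, 4.
For v in [-1, 4], s = v^2 - 2*v - 3 is on the left; area = ∫[-1,4] (-(v^2 - 3*v - 4)) dv = 125/6.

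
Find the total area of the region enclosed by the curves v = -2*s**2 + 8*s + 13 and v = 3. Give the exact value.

Set the curves equal: -2*s**2 + 8*s + 13 = 3, so -2*s**2 + 8*s + 10 = 0, which factors as -2*(s - 5)*(s + 1) = 0. The curves meet at s = -1, 5.
On [-1, 5], v = -2*s**2 + 8*s + 13 is on top; that piece has area ∫[-1,5] (-2*s**2 + 8*s + 10) ds = 72.

72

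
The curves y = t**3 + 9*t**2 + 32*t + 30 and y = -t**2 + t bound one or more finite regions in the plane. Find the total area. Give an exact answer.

37/12

Set the curves equal: t**3 + 9*t**2 + 32*t + 30 = -t**2 + t, so t**3 + 10*t**2 + 31*t + 30 = 0, which factors as (t + 2)*(t + 3)*(t + 5) = 0. The curves meet at t = -5, -3, -2.
On [-5, -3], y = t**3 + 9*t**2 + 32*t + 30 is on top; that piece has area ∫[-5,-3] (t**3 + 10*t**2 + 31*t + 30) dt = 8/3.
On [-3, -2], y = -t**2 + t is on top; that piece has area ∫[-3,-2] (-(t**3 + 10*t**2 + 31*t + 30)) dt = 5/12.
Total enclosed area = 8/3 + 5/12 = 37/12.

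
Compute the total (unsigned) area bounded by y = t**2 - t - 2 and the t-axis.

The curve meets the t-axis where t**2 - t - 2 = 0, i.e. (t - 2)*(t + 1) = 0, at t = -1, 2.
On [-1, 2] the curve lies below the axis; ∫[-1,2] (t**2 - t - 2) dt = -9/2, giving area 9/2.

9/2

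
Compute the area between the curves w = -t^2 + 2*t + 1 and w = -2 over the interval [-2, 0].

The difference (-t^2 + 2*t + 1) - (-2) = -t^2 + 2*t + 3 changes sign at t = -1 inside [-2, 0], so split the integral there.
∫[-2,-1] (-t^2 + 2*t + 3) dt = -7/3; the area of that piece is 7/3.
∫[-1,0] (-t^2 + 2*t + 3) dt = 5/3.
Total area = 7/3 + 5/3 = 4.

4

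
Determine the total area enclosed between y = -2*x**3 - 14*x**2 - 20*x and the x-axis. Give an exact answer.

253/6

The curve meets the x-axis where -2*x**3 - 14*x**2 - 20*x = 0, i.e. -2*x*(x + 2)*(x + 5) = 0, at x = -5, -2, 0.
On [-5, -2] the curve lies below the axis; ∫[-5,-2] (-2*x**3 - 14*x**2 - 20*x) dx = -63/2, giving area 63/2.
On [-2, 0] the curve lies above the axis; ∫[-2,0] (-2*x**3 - 14*x**2 - 20*x) dx = 32/3, giving area 32/3.
Total area = 63/2 + 32/3 = 253/6.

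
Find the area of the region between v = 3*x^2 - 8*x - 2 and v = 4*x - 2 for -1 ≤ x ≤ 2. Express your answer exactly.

The difference (3*x^2 - 8*x - 2) - (4*x - 2) = 3*x^2 - 12*x changes sign at x = 0 inside [-1, 2], so split the integral there.
∫[-1,0] (3*x^2 - 12*x) dx = 7.
∫[0,2] (3*x^2 - 12*x) dx = -16; the area of that piece is 16.
Total area = 7 + 16 = 23.

23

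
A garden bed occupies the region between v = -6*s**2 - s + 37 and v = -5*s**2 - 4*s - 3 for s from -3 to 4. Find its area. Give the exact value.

On [-3, 4], (-6*s**2 - s + 37) - (-5*s**2 - 4*s - 3) = -s**2 + 3*s + 40 is ≥ 0 throughout, so the area is a single integral of |-s**2 + 3*s + 40|.
∫[-3,4] (-s**2 + 3*s + 40) ds = 1561/6.

1561/6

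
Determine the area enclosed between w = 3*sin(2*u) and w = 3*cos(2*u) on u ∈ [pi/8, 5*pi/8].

3*sqrt(2)

On [pi/8, 5*pi/8], (3*sin(2*u)) - (3*cos(2*u)) = 3*sin(2*u) - 3*cos(2*u) is ≥ 0 throughout, so the area is a single integral of |3*sin(2*u) - 3*cos(2*u)|.
∫[pi/8,5*pi/8] (3*sin(2*u) - 3*cos(2*u)) du = 3*sqrt(2).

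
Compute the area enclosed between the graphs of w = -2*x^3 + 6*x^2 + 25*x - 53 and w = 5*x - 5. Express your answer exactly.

Set the curves equal: -2*x^3 + 6*x^2 + 25*x - 53 = 5*x - 5, so -2*x^3 + 6*x^2 + 20*x - 48 = 0, which factors as -2*(x - 4)*(x - 2)*(x + 3) = 0. The curves meet at x = -3, 2, 4.
On [-3, 2], w = 5*x - 5 is on top; that piece has area ∫[-3,2] (-(-2*x^3 + 6*x^2 + 20*x - 48)) dx = 375/2.
On [2, 4], w = -2*x^3 + 6*x^2 + 25*x - 53 is on top; that piece has area ∫[2,4] (-2*x^3 + 6*x^2 + 20*x - 48) dx = 16.
Total enclosed area = 375/2 + 16 = 407/2.

407/2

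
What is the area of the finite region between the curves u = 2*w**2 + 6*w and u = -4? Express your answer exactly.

Both boundary curves give u as a function of w, so integrate with respect to w. Setting them equal: 2*w**2 + 6*w + 4 = 0, i.e. 2*(w + 1)*(w + 2) = 0, so they meet at w = -2, -1.
For w in [-2, -1], u = 2*w**2 + 6*w is on the left; area = ∫[-2,-1] (-(2*w**2 + 6*w + 4)) dw = 1/3.

1/3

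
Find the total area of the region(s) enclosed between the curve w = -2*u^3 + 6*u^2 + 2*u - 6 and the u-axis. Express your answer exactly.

16

The curve meets the u-axis where -2*u^3 + 6*u^2 + 2*u - 6 = 0, i.e. -2*(u - 3)*(u - 1)*(u + 1) = 0, at u = -1, 1, 3.
On [-1, 1] the curve lies below the axis; ∫[-1,1] (-2*u^3 + 6*u^2 + 2*u - 6) du = -8, giving area 8.
On [1, 3] the curve lies above the axis; ∫[1,3] (-2*u^3 + 6*u^2 + 2*u - 6) du = 8, giving area 8.
Total area = 8 + 8 = 16.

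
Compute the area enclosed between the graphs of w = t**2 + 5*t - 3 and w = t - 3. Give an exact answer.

32/3

Set the curves equal: t**2 + 5*t - 3 = t - 3, so t**2 + 4*t = 0, which factors as t*(t + 4) = 0. The curves meet at t = -4, 0.
On [-4, 0], w = t - 3 is on top; that piece has area ∫[-4,0] (-(t**2 + 4*t)) dt = 32/3.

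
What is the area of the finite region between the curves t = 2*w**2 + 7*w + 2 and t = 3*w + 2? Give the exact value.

Both boundary curves give t as a function of w, so integrate with respect to w. Setting them equal: 2*w**2 + 4*w = 0, i.e. 2*w*(w + 2) = 0, so they meet at w = -2, 0.
For w in [-2, 0], t = 2*w**2 + 7*w + 2 is on the left; area = ∫[-2,0] (-(2*w**2 + 4*w)) dw = 8/3.

8/3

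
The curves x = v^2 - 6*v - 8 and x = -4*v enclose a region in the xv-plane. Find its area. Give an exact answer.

Both boundary curves give x as a function of v, so integrate with respect to v. Setting them equal: v^2 - 2*v - 8 = 0, i.e. (v - 4)*(v + 2) = 0, so they meet at v = -2, 4.
For v in [-2, 4], x = v^2 - 6*v - 8 is on the left; area = ∫[-2,4] (-(v^2 - 2*v - 8)) dv = 36.

36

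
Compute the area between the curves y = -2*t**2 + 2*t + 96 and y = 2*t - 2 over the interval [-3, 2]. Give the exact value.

On [-3, 2], (-2*t**2 + 2*t + 96) - (2*t - 2) = -2*t**2 + 98 is ≥ 0 throughout, so the area is a single integral of |-2*t**2 + 98|.
∫[-3,2] (-2*t**2 + 98) dt = 1400/3.

1400/3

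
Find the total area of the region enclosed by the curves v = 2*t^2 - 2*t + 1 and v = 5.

9

Set the curves equal: 2*t^2 - 2*t + 1 = 5, so 2*t^2 - 2*t - 4 = 0, which factors as 2*(t - 2)*(t + 1) = 0. The curves meet at t = -1, 2.
On [-1, 2], v = 5 is on top; that piece has area ∫[-1,2] (-(2*t^2 - 2*t - 4)) dt = 9.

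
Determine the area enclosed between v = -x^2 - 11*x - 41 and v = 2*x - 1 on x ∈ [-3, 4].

On [-3, 4], (-x^2 - 11*x - 41) - (2*x - 1) = -x^2 - 13*x - 40 is ≤ 0 throughout, so the area is a single integral of |-x^2 - 13*x - 40|.
∫[-3,4] (-x^2 - 13*x - 40) dx = -2135/6; the area of that piece is 2135/6.

2135/6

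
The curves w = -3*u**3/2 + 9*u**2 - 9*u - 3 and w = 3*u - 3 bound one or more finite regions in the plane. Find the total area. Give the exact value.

Set the curves equal: -3*u**3/2 + 9*u**2 - 9*u - 3 = 3*u - 3, so -3*u**3/2 + 9*u**2 - 12*u = 0, which factors as -3*u*(u - 4)*(u - 2)/2 = 0. The curves meet at u = 0, 2, 4.
On [0, 2], w = 3*u - 3 is on top; that piece has area ∫[0,2] (-(-3*u**3/2 + 9*u**2 - 12*u)) du = 6.
On [2, 4], w = -3*u**3/2 + 9*u**2 - 9*u - 3 is on top; that piece has area ∫[2,4] (-3*u**3/2 + 9*u**2 - 12*u) du = 6.
Total enclosed area = 6 + 6 = 12.

12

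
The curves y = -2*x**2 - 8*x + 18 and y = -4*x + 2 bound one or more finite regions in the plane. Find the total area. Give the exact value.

Set the curves equal: -2*x**2 - 8*x + 18 = -4*x + 2, so -2*x**2 - 4*x + 16 = 0, which factors as -2*(x - 2)*(x + 4) = 0. The curves meet at x = -4, 2.
On [-4, 2], y = -2*x**2 - 8*x + 18 is on top; that piece has area ∫[-4,2] (-2*x**2 - 4*x + 16) dx = 72.

72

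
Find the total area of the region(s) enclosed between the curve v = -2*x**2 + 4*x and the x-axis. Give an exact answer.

The curve meets the x-axis where -2*x**2 + 4*x = 0, i.e. -2*x*(x - 2) = 0, at x = 0, 2.
On [0, 2] the curve lies above the axis; ∫[0,2] (-2*x**2 + 4*x) dx = 8/3, giving area 8/3.

8/3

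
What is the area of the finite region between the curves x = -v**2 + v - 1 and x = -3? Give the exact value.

Both boundary curves give x as a function of v, so integrate with respect to v. Setting them equal: -v**2 + v + 2 = 0, i.e. -(v - 2)*(v + 1) = 0, so they meet at v = -1, 2.
For v in [-1, 2], x = -v**2 + v - 1 is on the right; area = ∫[-1,2] (-v**2 + v + 2) dv = 9/2.

9/2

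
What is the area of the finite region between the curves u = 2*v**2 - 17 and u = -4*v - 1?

Both boundary curves give u as a function of v, so integrate with respect to v. Setting them equal: 2*v**2 + 4*v - 16 = 0, i.e. 2*(v - 2)*(v + 4) = 0, so they meet at v = -4, 2.
For v in [-4, 2], u = 2*v**2 - 17 is on the left; area = ∫[-4,2] (-(2*v**2 + 4*v - 16)) dv = 72.

72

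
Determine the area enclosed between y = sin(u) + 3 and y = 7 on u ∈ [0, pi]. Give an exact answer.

-2 + 4*pi

On [0, pi], (sin(u) + 3) - (7) = sin(u) - 4 is ≤ 0 throughout, so the area is a single integral of |sin(u) - 4|.
∫[0,pi] (sin(u) - 4) du = 2 - 4*pi; the area of that piece is -2 + 4*pi.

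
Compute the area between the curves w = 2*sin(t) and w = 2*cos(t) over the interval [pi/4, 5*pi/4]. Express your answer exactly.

4*sqrt(2)

On [pi/4, 5*pi/4], (2*sin(t)) - (2*cos(t)) = 2*sin(t) - 2*cos(t) is ≥ 0 throughout, so the area is a single integral of |2*sin(t) - 2*cos(t)|.
∫[pi/4,5*pi/4] (2*sin(t) - 2*cos(t)) dt = 4*sqrt(2).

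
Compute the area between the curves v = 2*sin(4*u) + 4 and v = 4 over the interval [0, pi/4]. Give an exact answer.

On [0, pi/4], (2*sin(4*u) + 4) - (4) = 2*sin(4*u) is ≥ 0 throughout, so the area is a single integral of |2*sin(4*u)|.
∫[0,pi/4] (2*sin(4*u)) du = 1.

1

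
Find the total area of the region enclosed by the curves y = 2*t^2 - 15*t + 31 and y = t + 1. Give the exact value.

8/3

Set the curves equal: 2*t^2 - 15*t + 31 = t + 1, so 2*t^2 - 16*t + 30 = 0, which factors as 2*(t - 5)*(t - 3) = 0. The curves meet at t = 3, 5.
On [3, 5], y = t + 1 is on top; that piece has area ∫[3,5] (-(2*t^2 - 16*t + 30)) dt = 8/3.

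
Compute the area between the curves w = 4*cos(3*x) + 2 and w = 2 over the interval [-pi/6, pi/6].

On [-pi/6, pi/6], (4*cos(3*x) + 2) - (2) = 4*cos(3*x) is ≥ 0 throughout, so the area is a single integral of |4*cos(3*x)|.
∫[-pi/6,pi/6] (4*cos(3*x)) dx = 8/3.

8/3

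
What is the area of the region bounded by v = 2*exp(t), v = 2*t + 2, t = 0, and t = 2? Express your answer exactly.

-10 + 2*exp(2)

On [0, 2], (2*exp(t)) - (2*t + 2) = -2*t + 2*exp(t) - 2 is ≥ 0 throughout, so the area is a single integral of |-2*t + 2*exp(t) - 2|.
∫[0,2] (-2*t + 2*exp(t) - 2) dt = -10 + 2*exp(2).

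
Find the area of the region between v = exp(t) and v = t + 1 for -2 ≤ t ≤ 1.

On [-2, 1], (exp(t)) - (t + 1) = -t + exp(t) - 1 is ≥ 0 throughout, so the area is a single integral of |-t + exp(t) - 1|.
∫[-2,1] (-t + exp(t) - 1) dt = -3/2 - exp(-2) + exp(1).

-3/2 - exp(-2) + exp(1)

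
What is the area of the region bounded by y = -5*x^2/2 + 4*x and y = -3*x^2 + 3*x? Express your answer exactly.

Set the curves equal: -5*x^2/2 + 4*x = -3*x^2 + 3*x, so x^2/2 + x = 0, which factors as x*(x + 2)/2 = 0. The curves meet at x = -2, 0.
On [-2, 0], y = -3*x^2 + 3*x is on top; that piece has area ∫[-2,0] (-(x^2/2 + x)) dx = 2/3.

2/3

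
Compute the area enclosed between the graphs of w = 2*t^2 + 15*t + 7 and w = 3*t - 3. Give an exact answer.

64/3

Set the curves equal: 2*t^2 + 15*t + 7 = 3*t - 3, so 2*t^2 + 12*t + 10 = 0, which factors as 2*(t + 1)*(t + 5) = 0. The curves meet at t = -5, -1.
On [-5, -1], w = 3*t - 3 is on top; that piece has area ∫[-5,-1] (-(2*t^2 + 12*t + 10)) dt = 64/3.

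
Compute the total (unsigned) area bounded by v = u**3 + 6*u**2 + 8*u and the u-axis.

8

The curve meets the u-axis where u**3 + 6*u**2 + 8*u = 0, i.e. u*(u + 2)*(u + 4) = 0, at u = -4, -2, 0.
On [-4, -2] the curve lies above the axis; ∫[-4,-2] (u**3 + 6*u**2 + 8*u) du = 4, giving area 4.
On [-2, 0] the curve lies below the axis; ∫[-2,0] (u**3 + 6*u**2 + 8*u) du = -4, giving area 4.
Total area = 4 + 4 = 8.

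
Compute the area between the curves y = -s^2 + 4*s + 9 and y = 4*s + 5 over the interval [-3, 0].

The difference (-s^2 + 4*s + 9) - (4*s + 5) = -s^2 + 4 changes sign at s = -2 inside [-3, 0], so split the integral there.
∫[-3,-2] (-s^2 + 4) ds = -7/3; the area of that piece is 7/3.
∫[-2,0] (-s^2 + 4) ds = 16/3.
Total area = 7/3 + 16/3 = 23/3.

23/3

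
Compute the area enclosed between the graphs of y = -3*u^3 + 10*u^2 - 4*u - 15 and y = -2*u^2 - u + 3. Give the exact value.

71/2

Set the curves equal: -3*u^3 + 10*u^2 - 4*u - 15 = -2*u^2 - u + 3, so -3*u^3 + 12*u^2 - 3*u - 18 = 0, which factors as -3*(u - 3)*(u - 2)*(u + 1) = 0. The curves meet at u = -1, 2, 3.
On [-1, 2], y = -2*u^2 - u + 3 is on top; that piece has area ∫[-1,2] (-(-3*u^3 + 12*u^2 - 3*u - 18)) du = 135/4.
On [2, 3], y = -3*u^3 + 10*u^2 - 4*u - 15 is on top; that piece has area ∫[2,3] (-3*u^3 + 12*u^2 - 3*u - 18) du = 7/4.
Total enclosed area = 135/4 + 7/4 = 71/2.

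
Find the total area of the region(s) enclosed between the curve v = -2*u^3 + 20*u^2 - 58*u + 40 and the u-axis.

71/3

The curve meets the u-axis where -2*u^3 + 20*u^2 - 58*u + 40 = 0, i.e. -2*(u - 5)*(u - 4)*(u - 1) = 0, at u = 1, 4, 5.
On [1, 4] the curve lies below the axis; ∫[1,4] (-2*u^3 + 20*u^2 - 58*u + 40) du = -45/2, giving area 45/2.
On [4, 5] the curve lies above the axis; ∫[4,5] (-2*u^3 + 20*u^2 - 58*u + 40) du = 7/6, giving area 7/6.
Total area = 45/2 + 7/6 = 71/3.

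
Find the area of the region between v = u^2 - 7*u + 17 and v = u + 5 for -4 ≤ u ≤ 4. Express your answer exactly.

The difference (u^2 - 7*u + 17) - (u + 5) = u^2 - 8*u + 12 changes sign at u = 2 inside [-4, 4], so split the integral there.
∫[-4,2] (u^2 - 8*u + 12) du = 144.
∫[2,4] (u^2 - 8*u + 12) du = -16/3; the area of that piece is 16/3.
Total area = 144 + 16/3 = 448/3.

448/3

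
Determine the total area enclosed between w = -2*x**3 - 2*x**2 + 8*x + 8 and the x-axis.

The curve meets the x-axis where -2*x**3 - 2*x**2 + 8*x + 8 = 0, i.e. -2*(x - 2)*(x + 1)*(x + 2) = 0, at x = -2, -1, 2.
On [-2, -1] the curve lies below the axis; ∫[-2,-1] (-2*x**3 - 2*x**2 + 8*x + 8) dx = -7/6, giving area 7/6.
On [-1, 2] the curve lies above the axis; ∫[-1,2] (-2*x**3 - 2*x**2 + 8*x + 8) dx = 45/2, giving area 45/2.
Total area = 7/6 + 45/2 = 71/3.

71/3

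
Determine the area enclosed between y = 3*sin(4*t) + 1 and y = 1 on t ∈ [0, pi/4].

3/2

On [0, pi/4], (3*sin(4*t) + 1) - (1) = 3*sin(4*t) is ≥ 0 throughout, so the area is a single integral of |3*sin(4*t)|.
∫[0,pi/4] (3*sin(4*t)) dt = 3/2.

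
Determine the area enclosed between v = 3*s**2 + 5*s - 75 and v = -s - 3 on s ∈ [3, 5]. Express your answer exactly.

30

The difference (3*s**2 + 5*s - 75) - (-s - 3) = 3*s**2 + 6*s - 72 changes sign at s = 4 inside [3, 5], so split the integral there.
∫[3,4] (3*s**2 + 6*s - 72) ds = -14; the area of that piece is 14.
∫[4,5] (3*s**2 + 6*s - 72) ds = 16.
Total area = 14 + 16 = 30.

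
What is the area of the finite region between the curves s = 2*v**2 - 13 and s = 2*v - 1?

Both boundary curves give s as a function of v, so integrate with respect to v. Setting them equal: 2*v**2 - 2*v - 12 = 0, i.e. 2*(v - 3)*(v + 2) = 0, so they meet at v = -2, 3.
For v in [-2, 3], s = 2*v**2 - 13 is on the left; area = ∫[-2,3] (-(2*v**2 - 2*v - 12)) dv = 125/3.

125/3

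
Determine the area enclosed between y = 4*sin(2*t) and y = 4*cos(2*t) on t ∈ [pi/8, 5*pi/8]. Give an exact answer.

4*sqrt(2)

On [pi/8, 5*pi/8], (4*sin(2*t)) - (4*cos(2*t)) = 4*sin(2*t) - 4*cos(2*t) is ≥ 0 throughout, so the area is a single integral of |4*sin(2*t) - 4*cos(2*t)|.
∫[pi/8,5*pi/8] (4*sin(2*t) - 4*cos(2*t)) dt = 4*sqrt(2).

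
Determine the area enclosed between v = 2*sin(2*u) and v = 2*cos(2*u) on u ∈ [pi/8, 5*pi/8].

On [pi/8, 5*pi/8], (2*sin(2*u)) - (2*cos(2*u)) = 2*sin(2*u) - 2*cos(2*u) is ≥ 0 throughout, so the area is a single integral of |2*sin(2*u) - 2*cos(2*u)|.
∫[pi/8,5*pi/8] (2*sin(2*u) - 2*cos(2*u)) du = 2*sqrt(2).

2*sqrt(2)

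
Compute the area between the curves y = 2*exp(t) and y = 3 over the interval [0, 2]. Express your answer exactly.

-10 - 6*log(2) + 6*log(3) + 2*exp(2)

The difference (2*exp(t)) - (3) = 2*exp(t) - 3 changes sign at t = log(3/2) inside [0, 2], so split the integral there.
∫[0,log(3/2)] (2*exp(t) - 3) dt = log(8/27) + 1; the area of that piece is -1 + log(27/8).
∫[log(3/2),2] (2*exp(t) - 3) dt = -9 - 3*log(2) + 3*log(3) + 2*exp(2).
Total area = (-1 + log(27/8)) + (-9 - 3*log(2) + 3*log(3) + 2*exp(2)) = -10 - 6*log(2) + 6*log(3) + 2*exp(2).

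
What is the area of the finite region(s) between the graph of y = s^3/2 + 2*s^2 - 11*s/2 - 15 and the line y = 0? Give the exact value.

The curve meets the s-axis where s^3/2 + 2*s^2 - 11*s/2 - 15 = 0, i.e. (s - 3)*(s + 2)*(s + 5)/2 = 0, at s = -5, -2, 3.
On [-5, -2] the curve lies above the axis; ∫[-5,-2] (s^3/2 + 2*s^2 - 11*s/2 - 15) ds = 117/8, giving area 117/8.
On [-2, 3] the curve lies below the axis; ∫[-2,3] (s^3/2 + 2*s^2 - 11*s/2 - 15) ds = -1375/24, giving area 1375/24.
Total area = 117/8 + 1375/24 = 863/12.

863/12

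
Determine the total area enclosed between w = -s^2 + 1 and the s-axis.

The curve meets the s-axis where -s^2 + 1 = 0, i.e. -(s - 1)*(s + 1) = 0, at s = -1, 1.
On [-1, 1] the curve lies above the axis; ∫[-1,1] (-s^2 + 1) ds = 4/3, giving area 4/3.

4/3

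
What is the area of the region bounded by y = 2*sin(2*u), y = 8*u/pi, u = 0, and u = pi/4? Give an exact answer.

On [0, pi/4], (2*sin(2*u)) - (8*u/pi) = -8*u/pi + 2*sin(2*u) is ≥ 0 throughout, so the area is a single integral of |-8*u/pi + 2*sin(2*u)|.
∫[0,pi/4] (-8*u/pi + 2*sin(2*u)) du = 1 - pi/4.

1 - pi/4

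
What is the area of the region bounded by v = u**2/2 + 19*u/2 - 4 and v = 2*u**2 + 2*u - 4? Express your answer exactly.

Set the curves equal: u**2/2 + 19*u/2 - 4 = 2*u**2 + 2*u - 4, so -3*u**2/2 + 15*u/2 = 0, which factors as -3*u*(u - 5)/2 = 0. The curves meet at u = 0, 5.
On [0, 5], v = u**2/2 + 19*u/2 - 4 is on top; that piece has area ∫[0,5] (-3*u**2/2 + 15*u/2) du = 125/4.

125/4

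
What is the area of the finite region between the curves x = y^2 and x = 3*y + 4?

125/6

Both boundary curves give x as a function of y, so integrate with respect to y. Setting them equal: y^2 - 3*y - 4 = 0, i.e. (y - 4)*(y + 1) = 0, so they meet at y = -1, 4.
For y in [-1, 4], x = y^2 is on the left; area = ∫[-1,4] (-(y^2 - 3*y - 4)) dy = 125/6.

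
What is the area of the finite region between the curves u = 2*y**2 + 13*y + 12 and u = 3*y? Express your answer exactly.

1/3

Both boundary curves give u as a function of y, so integrate with respect to y. Setting them equal: 2*y**2 + 10*y + 12 = 0, i.e. 2*(y + 2)*(y + 3) = 0, so they meet at y = -3, -2.
For y in [-3, -2], u = 2*y**2 + 13*y + 12 is on the left; area = ∫[-3,-2] (-(2*y**2 + 10*y + 12)) dy = 1/3.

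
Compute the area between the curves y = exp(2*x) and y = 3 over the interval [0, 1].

-11/2 + 3*log(3) + exp(2)/2

The difference (exp(2*x)) - (3) = exp(2*x) - 3 changes sign at x = log(3)/2 inside [0, 1], so split the integral there.
∫[0,log(3)/2] (exp(2*x) - 3) dx = 1 - 3*log(3)/2; the area of that piece is -1 + 3*log(3)/2.
∫[log(3)/2,1] (exp(2*x) - 3) dx = -9/2 + 3*log(3)/2 + exp(2)/2.
Total area = (-1 + 3*log(3)/2) + (-9/2 + 3*log(3)/2 + exp(2)/2) = -11/2 + 3*log(3) + exp(2)/2.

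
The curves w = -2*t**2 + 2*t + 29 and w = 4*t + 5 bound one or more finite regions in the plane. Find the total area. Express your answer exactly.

343/3

Set the curves equal: -2*t**2 + 2*t + 29 = 4*t + 5, so -2*t**2 - 2*t + 24 = 0, which factors as -2*(t - 3)*(t + 4) = 0. The curves meet at t = -4, 3.
On [-4, 3], w = -2*t**2 + 2*t + 29 is on top; that piece has area ∫[-4,3] (-2*t**2 - 2*t + 24) dt = 343/3.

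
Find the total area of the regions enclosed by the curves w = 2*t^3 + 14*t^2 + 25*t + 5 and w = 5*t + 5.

Set the curves equal: 2*t^3 + 14*t^2 + 25*t + 5 = 5*t + 5, so 2*t^3 + 14*t^2 + 20*t = 0, which factors as 2*t*(t + 2)*(t + 5) = 0. The curves meet at t = -5, -2, 0.
On [-5, -2], w = 2*t^3 + 14*t^2 + 25*t + 5 is on top; that piece has area ∫[-5,-2] (2*t^3 + 14*t^2 + 20*t) dt = 63/2.
On [-2, 0], w = 5*t + 5 is on top; that piece has area ∫[-2,0] (-(2*t^3 + 14*t^2 + 20*t)) dt = 32/3.
Total enclosed area = 63/2 + 32/3 = 253/6.

253/6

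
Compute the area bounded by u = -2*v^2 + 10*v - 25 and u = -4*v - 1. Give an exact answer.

1/3

Both boundary curves give u as a function of v, so integrate with respect to v. Setting them equal: -2*v^2 + 14*v - 24 = 0, i.e. -2*(v - 4)*(v - 3) = 0, so they meet at v = 3, 4.
For v in [3, 4], u = -2*v^2 + 10*v - 25 is on the right; area = ∫[3,4] (-2*v^2 + 14*v - 24) dv = 1/3.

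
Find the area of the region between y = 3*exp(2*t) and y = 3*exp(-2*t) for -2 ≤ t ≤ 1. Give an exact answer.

-6 + 3*exp(-4)/2 + 3*exp(-2)/2 + 3*exp(2)/2 + 3*exp(4)/2

The difference (3*exp(2*t)) - (3*exp(-2*t)) = 3*exp(2*t) - 3*exp(-2*t) changes sign at t = 0 inside [-2, 1], so split the integral there.
∫[-2,0] (3*exp(2*t) - 3*exp(-2*t)) dt = -3*exp(4)/2 - 3*exp(-4)/2 + 3; the area of that piece is -3 + 3*exp(-4)/2 + 3*exp(4)/2.
∫[0,1] (3*exp(2*t) - 3*exp(-2*t)) dt = -3 + 3*exp(-2)/2 + 3*exp(2)/2.
Total area = (-3 + 3*exp(-4)/2 + 3*exp(4)/2) + (-3 + 3*exp(-2)/2 + 3*exp(2)/2) = -6 + 3*exp(-4)/2 + 3*exp(-2)/2 + 3*exp(2)/2 + 3*exp(4)/2.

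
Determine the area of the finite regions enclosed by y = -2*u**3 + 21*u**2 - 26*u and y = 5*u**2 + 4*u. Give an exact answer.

253/6

Set the curves equal: -2*u**3 + 21*u**2 - 26*u = 5*u**2 + 4*u, so -2*u**3 + 16*u**2 - 30*u = 0, which factors as -2*u*(u - 5)*(u - 3) = 0. The curves meet at u = 0, 3, 5.
On [0, 3], y = 5*u**2 + 4*u is on top; that piece has area ∫[0,3] (-(-2*u**3 + 16*u**2 - 30*u)) du = 63/2.
On [3, 5], y = -2*u**3 + 21*u**2 - 26*u is on top; that piece has area ∫[3,5] (-2*u**3 + 16*u**2 - 30*u) du = 32/3.
Total enclosed area = 63/2 + 32/3 = 253/6.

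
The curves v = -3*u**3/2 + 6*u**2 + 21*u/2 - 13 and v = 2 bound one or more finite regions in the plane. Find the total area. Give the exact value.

937/8

Set the curves equal: -3*u**3/2 + 6*u**2 + 21*u/2 - 13 = 2, so -3*u**3/2 + 6*u**2 + 21*u/2 - 15 = 0, which factors as -3*(u - 5)*(u - 1)*(u + 2)/2 = 0. The curves meet at u = -2, 1, 5.
On [-2, 1], v = 2 is on top; that piece has area ∫[-2,1] (-(-3*u**3/2 + 6*u**2 + 21*u/2 - 15)) du = 297/8.
On [1, 5], v = -3*u**3/2 + 6*u**2 + 21*u/2 - 13 is on top; that piece has area ∫[1,5] (-3*u**3/2 + 6*u**2 + 21*u/2 - 15) du = 80.
Total enclosed area = 297/8 + 80 = 937/8.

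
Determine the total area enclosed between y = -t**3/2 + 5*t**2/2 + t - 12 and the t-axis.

443/12

The curve meets the t-axis where -t**3/2 + 5*t**2/2 + t - 12 = 0, i.e. -(t - 4)*(t - 3)*(t + 2)/2 = 0, at t = -2, 3, 4.
On [-2, 3] the curve lies below the axis; ∫[-2,3] (-t**3/2 + 5*t**2/2 + t - 12) dt = -875/24, giving area 875/24.
On [3, 4] the curve lies above the axis; ∫[3,4] (-t**3/2 + 5*t**2/2 + t - 12) dt = 11/24, giving area 11/24.
Total area = 875/24 + 11/24 = 443/12.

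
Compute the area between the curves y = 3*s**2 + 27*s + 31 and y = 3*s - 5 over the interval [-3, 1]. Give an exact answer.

The difference (3*s**2 + 27*s + 31) - (3*s - 5) = 3*s**2 + 24*s + 36 changes sign at s = -2 inside [-3, 1], so split the integral there.
∫[-3,-2] (3*s**2 + 24*s + 36) ds = -5; the area of that piece is 5.
∫[-2,1] (3*s**2 + 24*s + 36) ds = 81.
Total area = 5 + 81 = 86.

86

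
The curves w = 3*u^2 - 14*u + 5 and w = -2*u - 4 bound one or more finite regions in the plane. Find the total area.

Set the curves equal: 3*u^2 - 14*u + 5 = -2*u - 4, so 3*u^2 - 12*u + 9 = 0, which factors as 3*(u - 3)*(u - 1) = 0. The curves meet at u = 1, 3.
On [1, 3], w = -2*u - 4 is on top; that piece has area ∫[1,3] (-(3*u^2 - 12*u + 9)) du = 4.

4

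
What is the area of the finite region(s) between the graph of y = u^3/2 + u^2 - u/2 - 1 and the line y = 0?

37/24

The curve meets the u-axis where u^3/2 + u^2 - u/2 - 1 = 0, i.e. (u - 1)*(u + 1)*(u + 2)/2 = 0, at u = -2, -1, 1.
On [-2, -1] the curve lies above the axis; ∫[-2,-1] (u^3/2 + u^2 - u/2 - 1) du = 5/24, giving area 5/24.
On [-1, 1] the curve lies below the axis; ∫[-1,1] (u^3/2 + u^2 - u/2 - 1) du = -4/3, giving area 4/3.
Total area = 5/24 + 4/3 = 37/24.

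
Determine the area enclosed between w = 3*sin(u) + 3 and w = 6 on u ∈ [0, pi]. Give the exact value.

On [0, pi], (3*sin(u) + 3) - (6) = 3*sin(u) - 3 is ≤ 0 throughout, so the area is a single integral of |3*sin(u) - 3|.
∫[0,pi] (3*sin(u) - 3) du = 6 - 3*pi; the area of that piece is -6 + 3*pi.

-6 + 3*pi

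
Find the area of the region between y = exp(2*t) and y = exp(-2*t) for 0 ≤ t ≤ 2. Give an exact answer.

-1 + exp(-4)/2 + exp(4)/2

On [0, 2], (exp(2*t)) - (exp(-2*t)) = exp(2*t) - exp(-2*t) is ≥ 0 throughout, so the area is a single integral of |exp(2*t) - exp(-2*t)|.
∫[0,2] (exp(2*t) - exp(-2*t)) dt = -1 + exp(-4)/2 + exp(4)/2.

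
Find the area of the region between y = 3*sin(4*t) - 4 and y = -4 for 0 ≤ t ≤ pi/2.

The difference (3*sin(4*t) - 4) - (-4) = 3*sin(4*t) changes sign at t = pi/4 inside [0, pi/2], so split the integral there.
∫[0,pi/4] (3*sin(4*t)) dt = 3/2.
∫[pi/4,pi/2] (3*sin(4*t)) dt = -3/2; the area of that piece is 3/2.
Total area = 3/2 + 3/2 = 3.

3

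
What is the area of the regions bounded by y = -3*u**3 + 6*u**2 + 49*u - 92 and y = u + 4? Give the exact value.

568

Set the curves equal: -3*u**3 + 6*u**2 + 49*u - 92 = u + 4, so -3*u**3 + 6*u**2 + 48*u - 96 = 0, which factors as -3*(u - 4)*(u - 2)*(u + 4) = 0. The curves meet at u = -4, 2, 4.
On [-4, 2], y = u + 4 is on top; that piece has area ∫[-4,2] (-(-3*u**3 + 6*u**2 + 48*u - 96)) du = 540.
On [2, 4], y = -3*u**3 + 6*u**2 + 49*u - 92 is on top; that piece has area ∫[2,4] (-3*u**3 + 6*u**2 + 48*u - 96) du = 28.
Total enclosed area = 540 + 28 = 568.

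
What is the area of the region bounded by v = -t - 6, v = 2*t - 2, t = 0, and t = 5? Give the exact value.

On [0, 5], (-t - 6) - (2*t - 2) = -3*t - 4 is ≤ 0 throughout, so the area is a single integral of |-3*t - 4|.
∫[0,5] (-3*t - 4) dt = -115/2; the area of that piece is 115/2.

115/2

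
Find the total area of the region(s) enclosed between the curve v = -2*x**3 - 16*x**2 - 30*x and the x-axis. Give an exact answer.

The curve meets the x-axis where -2*x**3 - 16*x**2 - 30*x = 0, i.e. -2*x*(x + 3)*(x + 5) = 0, at x = -5, -3, 0.
On [-5, -3] the curve lies below the axis; ∫[-5,-3] (-2*x**3 - 16*x**2 - 30*x) dx = -32/3, giving area 32/3.
On [-3, 0] the curve lies above the axis; ∫[-3,0] (-2*x**3 - 16*x**2 - 30*x) dx = 63/2, giving area 63/2.
Total area = 32/3 + 63/2 = 253/6.

253/6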